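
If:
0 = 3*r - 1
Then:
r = 1/3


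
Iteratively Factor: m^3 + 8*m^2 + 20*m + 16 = (m + 4)*(m^2 + 4*m + 4) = (m + 2)*(m + 4)*(m + 2)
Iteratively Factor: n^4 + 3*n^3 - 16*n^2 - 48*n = (n - 4)*(n^3 + 7*n^2 + 12*n) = (n - 4)*(n + 3)*(n^2 + 4*n) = n*(n - 4)*(n + 3)*(n + 4)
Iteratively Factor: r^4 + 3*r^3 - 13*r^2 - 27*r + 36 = (r - 3)*(r^3 + 6*r^2 + 5*r - 12) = (r - 3)*(r - 1)*(r^2 + 7*r + 12) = (r - 3)*(r - 1)*(r + 3)*(r + 4)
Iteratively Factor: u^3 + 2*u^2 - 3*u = (u + 3)*(u^2 - u) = u*(u + 3)*(u - 1)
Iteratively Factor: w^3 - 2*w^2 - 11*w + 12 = (w - 1)*(w^2 - w - 12) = (w - 1)*(w + 3)*(w - 4)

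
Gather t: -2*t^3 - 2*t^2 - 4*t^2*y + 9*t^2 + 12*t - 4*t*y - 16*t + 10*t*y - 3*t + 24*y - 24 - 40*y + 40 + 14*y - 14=-2*t^3 + t^2*(7 - 4*y) + t*(6*y - 7) - 2*y + 2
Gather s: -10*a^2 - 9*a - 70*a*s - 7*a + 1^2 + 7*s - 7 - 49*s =-10*a^2 - 16*a + s*(-70*a - 42) - 6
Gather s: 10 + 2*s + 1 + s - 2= 3*s + 9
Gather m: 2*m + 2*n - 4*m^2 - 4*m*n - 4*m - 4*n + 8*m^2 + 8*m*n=4*m^2 + m*(4*n - 2) - 2*n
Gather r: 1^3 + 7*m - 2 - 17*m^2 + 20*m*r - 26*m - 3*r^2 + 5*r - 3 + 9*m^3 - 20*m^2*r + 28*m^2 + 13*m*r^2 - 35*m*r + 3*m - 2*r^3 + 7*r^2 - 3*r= 9*m^3 + 11*m^2 - 16*m - 2*r^3 + r^2*(13*m + 4) + r*(-20*m^2 - 15*m + 2) - 4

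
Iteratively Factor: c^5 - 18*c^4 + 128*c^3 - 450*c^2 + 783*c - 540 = (c - 5)*(c^4 - 13*c^3 + 63*c^2 - 135*c + 108) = (c - 5)*(c - 3)*(c^3 - 10*c^2 + 33*c - 36) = (c - 5)*(c - 3)^2*(c^2 - 7*c + 12) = (c - 5)*(c - 4)*(c - 3)^2*(c - 3)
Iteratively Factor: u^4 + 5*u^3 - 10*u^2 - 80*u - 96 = (u - 4)*(u^3 + 9*u^2 + 26*u + 24) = (u - 4)*(u + 2)*(u^2 + 7*u + 12) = (u - 4)*(u + 2)*(u + 4)*(u + 3)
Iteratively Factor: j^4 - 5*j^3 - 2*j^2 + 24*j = (j)*(j^3 - 5*j^2 - 2*j + 24) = j*(j - 4)*(j^2 - j - 6) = j*(j - 4)*(j + 2)*(j - 3)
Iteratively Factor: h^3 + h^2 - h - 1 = (h + 1)*(h^2 - 1) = (h - 1)*(h + 1)*(h + 1)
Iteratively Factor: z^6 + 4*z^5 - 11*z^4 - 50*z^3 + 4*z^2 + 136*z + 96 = (z - 3)*(z^5 + 7*z^4 + 10*z^3 - 20*z^2 - 56*z - 32) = (z - 3)*(z - 2)*(z^4 + 9*z^3 + 28*z^2 + 36*z + 16) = (z - 3)*(z - 2)*(z + 4)*(z^3 + 5*z^2 + 8*z + 4) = (z - 3)*(z - 2)*(z + 2)*(z + 4)*(z^2 + 3*z + 2) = (z - 3)*(z - 2)*(z + 2)^2*(z + 4)*(z + 1)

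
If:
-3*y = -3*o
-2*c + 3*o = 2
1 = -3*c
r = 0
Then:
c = -1/3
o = 4/9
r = 0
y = 4/9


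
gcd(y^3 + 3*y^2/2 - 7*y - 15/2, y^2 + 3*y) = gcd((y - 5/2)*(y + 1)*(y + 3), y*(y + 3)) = y + 3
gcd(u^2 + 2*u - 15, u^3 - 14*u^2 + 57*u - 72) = u - 3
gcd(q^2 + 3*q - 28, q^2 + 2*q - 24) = q - 4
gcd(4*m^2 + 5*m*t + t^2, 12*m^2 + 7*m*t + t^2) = 4*m + t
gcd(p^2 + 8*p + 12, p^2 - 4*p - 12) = p + 2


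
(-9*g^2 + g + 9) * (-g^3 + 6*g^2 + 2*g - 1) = 9*g^5 - 55*g^4 - 21*g^3 + 65*g^2 + 17*g - 9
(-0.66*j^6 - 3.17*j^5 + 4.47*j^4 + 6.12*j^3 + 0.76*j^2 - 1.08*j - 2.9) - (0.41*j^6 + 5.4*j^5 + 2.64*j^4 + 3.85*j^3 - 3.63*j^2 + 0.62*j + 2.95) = -1.07*j^6 - 8.57*j^5 + 1.83*j^4 + 2.27*j^3 + 4.39*j^2 - 1.7*j - 5.85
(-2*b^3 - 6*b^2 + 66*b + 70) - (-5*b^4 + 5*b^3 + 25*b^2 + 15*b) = 5*b^4 - 7*b^3 - 31*b^2 + 51*b + 70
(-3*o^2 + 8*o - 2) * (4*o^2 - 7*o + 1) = -12*o^4 + 53*o^3 - 67*o^2 + 22*o - 2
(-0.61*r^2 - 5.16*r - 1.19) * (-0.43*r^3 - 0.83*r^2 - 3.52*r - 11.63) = 0.2623*r^5 + 2.7251*r^4 + 6.9417*r^3 + 26.2452*r^2 + 64.1996*r + 13.8397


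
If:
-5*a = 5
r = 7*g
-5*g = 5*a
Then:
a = -1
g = 1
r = 7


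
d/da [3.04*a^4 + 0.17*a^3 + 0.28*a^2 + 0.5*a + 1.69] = 12.16*a^3 + 0.51*a^2 + 0.56*a + 0.5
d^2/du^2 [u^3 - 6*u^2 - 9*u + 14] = 6*u - 12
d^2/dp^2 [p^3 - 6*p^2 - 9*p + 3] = 6*p - 12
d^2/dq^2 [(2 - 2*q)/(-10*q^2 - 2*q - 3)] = 8*((4 - 15*q)*(10*q^2 + 2*q + 3) + 2*(q - 1)*(10*q + 1)^2)/(10*q^2 + 2*q + 3)^3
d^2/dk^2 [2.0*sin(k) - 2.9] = -2.0*sin(k)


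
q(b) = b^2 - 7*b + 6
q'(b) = 2*b - 7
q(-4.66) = 60.34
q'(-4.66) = -16.32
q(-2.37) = 28.21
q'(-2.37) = -11.74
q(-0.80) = 12.24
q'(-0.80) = -8.60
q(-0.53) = 9.99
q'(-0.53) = -8.06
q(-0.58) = 10.40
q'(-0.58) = -8.16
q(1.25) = -1.19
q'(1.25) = -4.50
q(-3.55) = 43.45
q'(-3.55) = -14.10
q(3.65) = -6.23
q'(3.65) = 0.30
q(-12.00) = 234.00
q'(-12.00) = -31.00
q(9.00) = 24.00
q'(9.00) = 11.00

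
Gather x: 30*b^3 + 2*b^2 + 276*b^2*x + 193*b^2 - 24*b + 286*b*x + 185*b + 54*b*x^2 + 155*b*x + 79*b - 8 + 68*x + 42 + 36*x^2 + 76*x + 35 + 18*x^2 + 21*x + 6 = 30*b^3 + 195*b^2 + 240*b + x^2*(54*b + 54) + x*(276*b^2 + 441*b + 165) + 75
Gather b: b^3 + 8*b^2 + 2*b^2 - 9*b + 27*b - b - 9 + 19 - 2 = b^3 + 10*b^2 + 17*b + 8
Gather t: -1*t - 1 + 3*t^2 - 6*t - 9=3*t^2 - 7*t - 10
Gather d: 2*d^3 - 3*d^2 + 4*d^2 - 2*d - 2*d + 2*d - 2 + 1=2*d^3 + d^2 - 2*d - 1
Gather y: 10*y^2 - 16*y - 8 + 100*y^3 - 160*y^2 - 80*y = 100*y^3 - 150*y^2 - 96*y - 8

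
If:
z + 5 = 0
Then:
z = -5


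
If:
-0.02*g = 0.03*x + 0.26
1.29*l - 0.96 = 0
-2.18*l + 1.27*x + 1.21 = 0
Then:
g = -13.49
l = 0.74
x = 0.32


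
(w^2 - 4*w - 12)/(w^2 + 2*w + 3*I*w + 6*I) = (w - 6)/(w + 3*I)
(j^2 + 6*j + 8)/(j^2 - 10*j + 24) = (j^2 + 6*j + 8)/(j^2 - 10*j + 24)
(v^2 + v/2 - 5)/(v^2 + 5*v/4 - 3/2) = 2*(2*v^2 + v - 10)/(4*v^2 + 5*v - 6)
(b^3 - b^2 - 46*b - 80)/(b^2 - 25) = (b^2 - 6*b - 16)/(b - 5)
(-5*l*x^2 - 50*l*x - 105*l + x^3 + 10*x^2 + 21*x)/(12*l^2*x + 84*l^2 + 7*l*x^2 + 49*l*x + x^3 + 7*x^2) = (-5*l*x - 15*l + x^2 + 3*x)/(12*l^2 + 7*l*x + x^2)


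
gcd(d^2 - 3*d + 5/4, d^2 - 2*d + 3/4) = d - 1/2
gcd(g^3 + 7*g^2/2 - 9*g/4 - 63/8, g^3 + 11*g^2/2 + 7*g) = g + 7/2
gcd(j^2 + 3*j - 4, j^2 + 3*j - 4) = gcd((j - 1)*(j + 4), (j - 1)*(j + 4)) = j^2 + 3*j - 4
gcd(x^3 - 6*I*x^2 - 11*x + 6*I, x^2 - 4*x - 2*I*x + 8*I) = x - 2*I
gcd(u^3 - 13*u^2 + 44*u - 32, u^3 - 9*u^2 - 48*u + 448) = u - 8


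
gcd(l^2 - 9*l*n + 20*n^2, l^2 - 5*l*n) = l - 5*n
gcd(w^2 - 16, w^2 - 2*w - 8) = w - 4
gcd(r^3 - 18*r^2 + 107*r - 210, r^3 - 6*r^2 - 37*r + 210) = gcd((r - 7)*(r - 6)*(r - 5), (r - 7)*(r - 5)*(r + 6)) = r^2 - 12*r + 35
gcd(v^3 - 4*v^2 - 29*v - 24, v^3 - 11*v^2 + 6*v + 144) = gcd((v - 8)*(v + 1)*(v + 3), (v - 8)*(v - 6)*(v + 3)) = v^2 - 5*v - 24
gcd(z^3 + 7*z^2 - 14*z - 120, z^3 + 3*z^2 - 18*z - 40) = z^2 + z - 20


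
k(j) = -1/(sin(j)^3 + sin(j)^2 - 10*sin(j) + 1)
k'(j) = -(-3*sin(j)^2*cos(j) - 2*sin(j)*cos(j) + 10*cos(j))/(sin(j)^3 + sin(j)^2 - 10*sin(j) + 1)^2 = (3*sin(j)^2 + 2*sin(j) - 10)*cos(j)/(sin(j)^3 + sin(j)^2 - 10*sin(j) + 1)^2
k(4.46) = -0.09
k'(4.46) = 0.02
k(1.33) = 0.15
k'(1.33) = -0.03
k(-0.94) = -0.11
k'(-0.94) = -0.07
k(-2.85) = -0.25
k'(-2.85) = 0.64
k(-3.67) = 0.27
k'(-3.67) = 0.53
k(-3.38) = 0.77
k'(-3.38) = 5.44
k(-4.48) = 0.15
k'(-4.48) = 0.03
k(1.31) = 0.15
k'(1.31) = -0.03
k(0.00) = -1.00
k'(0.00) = -10.00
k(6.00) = -0.26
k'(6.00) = -0.67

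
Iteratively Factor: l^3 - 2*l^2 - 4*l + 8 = (l + 2)*(l^2 - 4*l + 4) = (l - 2)*(l + 2)*(l - 2)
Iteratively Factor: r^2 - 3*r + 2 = (r - 2)*(r - 1)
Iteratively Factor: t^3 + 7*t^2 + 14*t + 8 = (t + 4)*(t^2 + 3*t + 2) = (t + 2)*(t + 4)*(t + 1)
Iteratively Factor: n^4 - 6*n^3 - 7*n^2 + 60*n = (n + 3)*(n^3 - 9*n^2 + 20*n) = n*(n + 3)*(n^2 - 9*n + 20) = n*(n - 4)*(n + 3)*(n - 5)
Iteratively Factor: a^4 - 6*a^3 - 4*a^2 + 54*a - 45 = (a + 3)*(a^3 - 9*a^2 + 23*a - 15) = (a - 5)*(a + 3)*(a^2 - 4*a + 3) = (a - 5)*(a - 3)*(a + 3)*(a - 1)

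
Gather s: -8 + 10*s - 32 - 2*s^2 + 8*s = -2*s^2 + 18*s - 40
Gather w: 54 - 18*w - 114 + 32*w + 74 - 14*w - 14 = 0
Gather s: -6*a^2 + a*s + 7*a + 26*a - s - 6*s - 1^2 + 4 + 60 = -6*a^2 + 33*a + s*(a - 7) + 63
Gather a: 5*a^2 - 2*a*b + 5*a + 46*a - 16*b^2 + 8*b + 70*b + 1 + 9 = 5*a^2 + a*(51 - 2*b) - 16*b^2 + 78*b + 10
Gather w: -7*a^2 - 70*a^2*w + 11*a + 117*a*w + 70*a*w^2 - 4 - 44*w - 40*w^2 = -7*a^2 + 11*a + w^2*(70*a - 40) + w*(-70*a^2 + 117*a - 44) - 4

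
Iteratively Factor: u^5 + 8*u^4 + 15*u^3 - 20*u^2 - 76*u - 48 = (u - 2)*(u^4 + 10*u^3 + 35*u^2 + 50*u + 24) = (u - 2)*(u + 3)*(u^3 + 7*u^2 + 14*u + 8) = (u - 2)*(u + 3)*(u + 4)*(u^2 + 3*u + 2) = (u - 2)*(u + 1)*(u + 3)*(u + 4)*(u + 2)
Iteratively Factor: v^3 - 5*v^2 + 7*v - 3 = (v - 3)*(v^2 - 2*v + 1) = (v - 3)*(v - 1)*(v - 1)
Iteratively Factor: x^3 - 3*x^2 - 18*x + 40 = (x + 4)*(x^2 - 7*x + 10) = (x - 5)*(x + 4)*(x - 2)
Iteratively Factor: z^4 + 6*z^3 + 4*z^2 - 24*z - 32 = (z + 2)*(z^3 + 4*z^2 - 4*z - 16) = (z - 2)*(z + 2)*(z^2 + 6*z + 8) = (z - 2)*(z + 2)^2*(z + 4)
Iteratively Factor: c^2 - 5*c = (c - 5)*(c)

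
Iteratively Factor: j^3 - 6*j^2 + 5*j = (j - 5)*(j^2 - j) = j*(j - 5)*(j - 1)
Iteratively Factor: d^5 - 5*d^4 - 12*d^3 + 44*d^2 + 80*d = (d - 5)*(d^4 - 12*d^2 - 16*d) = d*(d - 5)*(d^3 - 12*d - 16) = d*(d - 5)*(d + 2)*(d^2 - 2*d - 8) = d*(d - 5)*(d + 2)^2*(d - 4)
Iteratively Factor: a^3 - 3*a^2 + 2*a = (a)*(a^2 - 3*a + 2) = a*(a - 1)*(a - 2)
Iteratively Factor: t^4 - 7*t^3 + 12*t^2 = (t - 4)*(t^3 - 3*t^2) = (t - 4)*(t - 3)*(t^2) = t*(t - 4)*(t - 3)*(t)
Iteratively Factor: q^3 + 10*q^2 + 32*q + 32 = (q + 2)*(q^2 + 8*q + 16) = (q + 2)*(q + 4)*(q + 4)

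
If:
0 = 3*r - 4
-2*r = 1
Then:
No Solution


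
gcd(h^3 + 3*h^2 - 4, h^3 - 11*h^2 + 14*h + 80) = h + 2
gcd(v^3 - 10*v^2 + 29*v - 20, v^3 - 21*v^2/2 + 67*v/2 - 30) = v^2 - 9*v + 20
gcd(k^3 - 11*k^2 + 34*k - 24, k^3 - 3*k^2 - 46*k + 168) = k^2 - 10*k + 24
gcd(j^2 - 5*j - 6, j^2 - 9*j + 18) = j - 6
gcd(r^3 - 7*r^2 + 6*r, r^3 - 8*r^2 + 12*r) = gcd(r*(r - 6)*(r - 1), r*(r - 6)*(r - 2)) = r^2 - 6*r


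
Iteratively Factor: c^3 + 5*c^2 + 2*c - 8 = (c + 2)*(c^2 + 3*c - 4) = (c + 2)*(c + 4)*(c - 1)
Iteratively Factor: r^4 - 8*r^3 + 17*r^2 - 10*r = (r)*(r^3 - 8*r^2 + 17*r - 10) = r*(r - 1)*(r^2 - 7*r + 10) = r*(r - 5)*(r - 1)*(r - 2)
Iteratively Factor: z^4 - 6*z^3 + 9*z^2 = (z)*(z^3 - 6*z^2 + 9*z) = z*(z - 3)*(z^2 - 3*z) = z^2*(z - 3)*(z - 3)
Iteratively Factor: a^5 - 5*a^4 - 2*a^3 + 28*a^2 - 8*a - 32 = (a - 2)*(a^4 - 3*a^3 - 8*a^2 + 12*a + 16) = (a - 4)*(a - 2)*(a^3 + a^2 - 4*a - 4) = (a - 4)*(a - 2)^2*(a^2 + 3*a + 2) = (a - 4)*(a - 2)^2*(a + 1)*(a + 2)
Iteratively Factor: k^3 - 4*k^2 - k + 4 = (k - 1)*(k^2 - 3*k - 4) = (k - 1)*(k + 1)*(k - 4)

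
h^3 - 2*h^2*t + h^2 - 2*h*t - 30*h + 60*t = (h - 5)*(h + 6)*(h - 2*t)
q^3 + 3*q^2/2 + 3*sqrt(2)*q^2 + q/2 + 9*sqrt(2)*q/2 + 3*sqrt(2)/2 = (q + 1/2)*(q + 1)*(q + 3*sqrt(2))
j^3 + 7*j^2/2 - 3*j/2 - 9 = (j - 3/2)*(j + 2)*(j + 3)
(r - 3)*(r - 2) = r^2 - 5*r + 6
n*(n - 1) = n^2 - n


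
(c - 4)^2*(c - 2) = c^3 - 10*c^2 + 32*c - 32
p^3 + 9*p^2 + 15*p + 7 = (p + 1)^2*(p + 7)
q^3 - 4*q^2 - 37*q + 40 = (q - 8)*(q - 1)*(q + 5)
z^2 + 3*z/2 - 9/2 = (z - 3/2)*(z + 3)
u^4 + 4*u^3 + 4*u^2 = u^2*(u + 2)^2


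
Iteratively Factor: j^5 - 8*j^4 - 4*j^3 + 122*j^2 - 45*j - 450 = (j + 2)*(j^4 - 10*j^3 + 16*j^2 + 90*j - 225) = (j + 2)*(j + 3)*(j^3 - 13*j^2 + 55*j - 75) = (j - 5)*(j + 2)*(j + 3)*(j^2 - 8*j + 15) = (j - 5)^2*(j + 2)*(j + 3)*(j - 3)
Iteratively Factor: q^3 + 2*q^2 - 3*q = (q + 3)*(q^2 - q) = (q - 1)*(q + 3)*(q)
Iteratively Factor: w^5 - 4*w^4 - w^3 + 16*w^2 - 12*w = (w - 1)*(w^4 - 3*w^3 - 4*w^2 + 12*w) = (w - 2)*(w - 1)*(w^3 - w^2 - 6*w) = w*(w - 2)*(w - 1)*(w^2 - w - 6) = w*(w - 3)*(w - 2)*(w - 1)*(w + 2)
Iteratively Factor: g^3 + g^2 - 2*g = (g)*(g^2 + g - 2) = g*(g - 1)*(g + 2)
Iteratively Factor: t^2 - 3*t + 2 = (t - 1)*(t - 2)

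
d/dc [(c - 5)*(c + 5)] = 2*c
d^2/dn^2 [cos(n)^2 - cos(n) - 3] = cos(n) - 2*cos(2*n)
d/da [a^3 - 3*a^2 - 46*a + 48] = 3*a^2 - 6*a - 46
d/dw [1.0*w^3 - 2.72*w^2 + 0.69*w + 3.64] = 3.0*w^2 - 5.44*w + 0.69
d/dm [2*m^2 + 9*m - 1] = 4*m + 9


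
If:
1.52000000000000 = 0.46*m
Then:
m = 3.30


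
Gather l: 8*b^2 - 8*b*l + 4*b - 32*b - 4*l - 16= 8*b^2 - 28*b + l*(-8*b - 4) - 16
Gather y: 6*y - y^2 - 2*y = -y^2 + 4*y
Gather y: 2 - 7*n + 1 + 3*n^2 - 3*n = 3*n^2 - 10*n + 3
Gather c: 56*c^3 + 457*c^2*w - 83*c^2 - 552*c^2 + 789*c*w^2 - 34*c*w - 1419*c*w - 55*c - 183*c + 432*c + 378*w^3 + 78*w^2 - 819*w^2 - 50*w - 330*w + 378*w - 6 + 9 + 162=56*c^3 + c^2*(457*w - 635) + c*(789*w^2 - 1453*w + 194) + 378*w^3 - 741*w^2 - 2*w + 165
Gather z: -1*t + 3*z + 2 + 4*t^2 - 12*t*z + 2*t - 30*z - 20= 4*t^2 + t + z*(-12*t - 27) - 18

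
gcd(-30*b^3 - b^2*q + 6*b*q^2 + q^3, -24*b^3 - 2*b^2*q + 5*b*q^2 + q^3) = -6*b^2 + b*q + q^2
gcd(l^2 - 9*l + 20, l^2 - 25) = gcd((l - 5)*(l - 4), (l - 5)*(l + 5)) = l - 5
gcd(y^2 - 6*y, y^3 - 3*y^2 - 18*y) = y^2 - 6*y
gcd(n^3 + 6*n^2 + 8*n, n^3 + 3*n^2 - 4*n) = n^2 + 4*n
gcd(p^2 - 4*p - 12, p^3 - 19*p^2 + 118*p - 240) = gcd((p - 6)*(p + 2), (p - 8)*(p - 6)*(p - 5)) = p - 6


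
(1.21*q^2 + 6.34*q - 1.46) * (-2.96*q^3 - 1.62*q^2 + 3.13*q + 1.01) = -3.5816*q^5 - 20.7266*q^4 - 2.1619*q^3 + 23.4315*q^2 + 1.8336*q - 1.4746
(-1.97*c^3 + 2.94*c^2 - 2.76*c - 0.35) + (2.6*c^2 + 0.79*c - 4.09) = -1.97*c^3 + 5.54*c^2 - 1.97*c - 4.44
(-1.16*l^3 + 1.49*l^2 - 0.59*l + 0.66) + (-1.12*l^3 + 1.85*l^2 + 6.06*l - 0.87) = -2.28*l^3 + 3.34*l^2 + 5.47*l - 0.21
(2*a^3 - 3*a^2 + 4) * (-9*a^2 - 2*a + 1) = -18*a^5 + 23*a^4 + 8*a^3 - 39*a^2 - 8*a + 4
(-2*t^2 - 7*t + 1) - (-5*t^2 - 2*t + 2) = 3*t^2 - 5*t - 1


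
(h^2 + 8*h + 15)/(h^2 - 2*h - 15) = (h + 5)/(h - 5)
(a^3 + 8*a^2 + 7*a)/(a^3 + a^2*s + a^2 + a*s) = (a + 7)/(a + s)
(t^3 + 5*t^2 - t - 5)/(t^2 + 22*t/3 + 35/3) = 3*(t^2 - 1)/(3*t + 7)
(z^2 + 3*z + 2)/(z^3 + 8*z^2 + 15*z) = (z^2 + 3*z + 2)/(z*(z^2 + 8*z + 15))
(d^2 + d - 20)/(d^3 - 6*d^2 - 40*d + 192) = (d + 5)/(d^2 - 2*d - 48)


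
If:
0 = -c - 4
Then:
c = -4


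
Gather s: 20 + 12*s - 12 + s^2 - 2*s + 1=s^2 + 10*s + 9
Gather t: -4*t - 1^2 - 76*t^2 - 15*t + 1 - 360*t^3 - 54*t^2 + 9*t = -360*t^3 - 130*t^2 - 10*t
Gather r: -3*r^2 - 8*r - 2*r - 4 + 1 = -3*r^2 - 10*r - 3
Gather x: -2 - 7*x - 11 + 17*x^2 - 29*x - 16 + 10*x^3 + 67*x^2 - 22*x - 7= 10*x^3 + 84*x^2 - 58*x - 36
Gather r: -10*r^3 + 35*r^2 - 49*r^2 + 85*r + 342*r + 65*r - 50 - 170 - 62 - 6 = -10*r^3 - 14*r^2 + 492*r - 288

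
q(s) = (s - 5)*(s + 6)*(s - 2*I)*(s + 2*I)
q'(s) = (s - 5)*(s + 6)*(s - 2*I) + (s - 5)*(s + 6)*(s + 2*I) + (s - 5)*(s - 2*I)*(s + 2*I) + (s + 6)*(s - 2*I)*(s + 2*I) = 4*s^3 + 3*s^2 - 52*s + 4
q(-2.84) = -298.92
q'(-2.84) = 84.25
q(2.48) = -216.91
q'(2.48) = -45.50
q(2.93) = -232.63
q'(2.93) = -21.99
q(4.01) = -198.99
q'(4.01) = 101.65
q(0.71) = -129.65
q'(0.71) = -29.98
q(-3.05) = -315.90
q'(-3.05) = 77.02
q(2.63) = -223.28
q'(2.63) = -39.24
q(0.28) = -120.89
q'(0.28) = -10.24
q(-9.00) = 3570.00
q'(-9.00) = -2201.00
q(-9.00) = 3570.00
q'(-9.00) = -2201.00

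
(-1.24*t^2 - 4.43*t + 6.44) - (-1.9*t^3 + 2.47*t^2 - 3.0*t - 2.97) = 1.9*t^3 - 3.71*t^2 - 1.43*t + 9.41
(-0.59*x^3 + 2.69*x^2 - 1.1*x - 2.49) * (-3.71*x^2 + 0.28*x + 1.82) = 2.1889*x^5 - 10.1451*x^4 + 3.7604*x^3 + 13.8257*x^2 - 2.6992*x - 4.5318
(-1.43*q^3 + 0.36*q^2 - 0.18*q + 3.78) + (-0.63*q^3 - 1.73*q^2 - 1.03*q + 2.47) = -2.06*q^3 - 1.37*q^2 - 1.21*q + 6.25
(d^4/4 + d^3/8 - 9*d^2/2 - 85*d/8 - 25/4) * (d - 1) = d^5/4 - d^4/8 - 37*d^3/8 - 49*d^2/8 + 35*d/8 + 25/4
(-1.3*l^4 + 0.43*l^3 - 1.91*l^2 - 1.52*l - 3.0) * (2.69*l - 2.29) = -3.497*l^5 + 4.1337*l^4 - 6.1226*l^3 + 0.2851*l^2 - 4.5892*l + 6.87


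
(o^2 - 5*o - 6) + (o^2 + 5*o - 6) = 2*o^2 - 12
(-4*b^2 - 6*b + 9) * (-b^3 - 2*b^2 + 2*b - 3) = 4*b^5 + 14*b^4 - 5*b^3 - 18*b^2 + 36*b - 27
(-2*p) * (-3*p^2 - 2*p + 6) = 6*p^3 + 4*p^2 - 12*p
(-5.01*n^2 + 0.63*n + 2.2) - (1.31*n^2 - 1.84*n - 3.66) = -6.32*n^2 + 2.47*n + 5.86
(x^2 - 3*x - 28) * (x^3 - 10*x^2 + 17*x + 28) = x^5 - 13*x^4 + 19*x^3 + 257*x^2 - 560*x - 784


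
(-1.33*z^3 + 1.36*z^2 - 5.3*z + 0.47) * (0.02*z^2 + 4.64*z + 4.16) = -0.0266*z^5 - 6.144*z^4 + 0.6716*z^3 - 18.925*z^2 - 19.8672*z + 1.9552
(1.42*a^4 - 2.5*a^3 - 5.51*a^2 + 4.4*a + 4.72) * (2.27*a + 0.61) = 3.2234*a^5 - 4.8088*a^4 - 14.0327*a^3 + 6.6269*a^2 + 13.3984*a + 2.8792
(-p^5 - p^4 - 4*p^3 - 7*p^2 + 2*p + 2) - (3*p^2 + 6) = -p^5 - p^4 - 4*p^3 - 10*p^2 + 2*p - 4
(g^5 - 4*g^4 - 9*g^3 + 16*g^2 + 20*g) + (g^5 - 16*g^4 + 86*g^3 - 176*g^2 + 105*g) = 2*g^5 - 20*g^4 + 77*g^3 - 160*g^2 + 125*g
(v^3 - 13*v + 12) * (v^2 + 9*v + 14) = v^5 + 9*v^4 + v^3 - 105*v^2 - 74*v + 168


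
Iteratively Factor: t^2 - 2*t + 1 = (t - 1)*(t - 1)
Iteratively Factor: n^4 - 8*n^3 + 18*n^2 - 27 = (n + 1)*(n^3 - 9*n^2 + 27*n - 27) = (n - 3)*(n + 1)*(n^2 - 6*n + 9) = (n - 3)^2*(n + 1)*(n - 3)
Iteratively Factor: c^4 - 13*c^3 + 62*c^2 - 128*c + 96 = (c - 2)*(c^3 - 11*c^2 + 40*c - 48) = (c - 4)*(c - 2)*(c^2 - 7*c + 12) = (c - 4)*(c - 3)*(c - 2)*(c - 4)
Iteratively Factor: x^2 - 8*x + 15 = (x - 3)*(x - 5)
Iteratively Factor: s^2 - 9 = (s + 3)*(s - 3)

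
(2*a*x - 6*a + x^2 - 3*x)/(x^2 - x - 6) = (2*a + x)/(x + 2)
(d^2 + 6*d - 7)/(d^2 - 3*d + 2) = (d + 7)/(d - 2)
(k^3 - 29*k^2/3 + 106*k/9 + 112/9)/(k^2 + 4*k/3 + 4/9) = (3*k^2 - 31*k + 56)/(3*k + 2)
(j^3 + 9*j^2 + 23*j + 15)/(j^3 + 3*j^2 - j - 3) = (j + 5)/(j - 1)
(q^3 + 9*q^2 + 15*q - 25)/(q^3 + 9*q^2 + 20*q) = (q^2 + 4*q - 5)/(q*(q + 4))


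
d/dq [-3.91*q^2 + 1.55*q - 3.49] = 1.55 - 7.82*q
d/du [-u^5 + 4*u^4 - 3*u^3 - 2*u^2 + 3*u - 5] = -5*u^4 + 16*u^3 - 9*u^2 - 4*u + 3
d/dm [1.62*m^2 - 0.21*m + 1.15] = 3.24*m - 0.21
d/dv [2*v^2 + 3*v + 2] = 4*v + 3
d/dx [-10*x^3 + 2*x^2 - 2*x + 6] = -30*x^2 + 4*x - 2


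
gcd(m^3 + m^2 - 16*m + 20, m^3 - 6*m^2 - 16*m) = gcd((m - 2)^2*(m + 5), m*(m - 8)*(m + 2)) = 1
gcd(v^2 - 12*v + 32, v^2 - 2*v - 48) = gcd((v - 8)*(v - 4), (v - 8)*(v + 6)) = v - 8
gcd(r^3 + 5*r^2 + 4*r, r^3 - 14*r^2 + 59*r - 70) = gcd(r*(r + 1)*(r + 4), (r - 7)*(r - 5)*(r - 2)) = 1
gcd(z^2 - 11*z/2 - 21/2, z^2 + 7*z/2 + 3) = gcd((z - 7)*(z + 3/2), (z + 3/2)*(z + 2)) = z + 3/2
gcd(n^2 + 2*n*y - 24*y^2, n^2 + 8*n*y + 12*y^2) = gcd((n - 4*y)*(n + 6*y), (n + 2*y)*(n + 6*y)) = n + 6*y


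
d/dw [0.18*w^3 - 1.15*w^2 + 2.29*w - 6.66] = 0.54*w^2 - 2.3*w + 2.29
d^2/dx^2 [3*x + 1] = 0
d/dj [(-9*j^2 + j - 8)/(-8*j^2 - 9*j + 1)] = (89*j^2 - 146*j - 71)/(64*j^4 + 144*j^3 + 65*j^2 - 18*j + 1)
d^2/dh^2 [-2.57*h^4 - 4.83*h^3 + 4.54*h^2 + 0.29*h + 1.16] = -30.84*h^2 - 28.98*h + 9.08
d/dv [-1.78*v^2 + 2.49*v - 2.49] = 2.49 - 3.56*v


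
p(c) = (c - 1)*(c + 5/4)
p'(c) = 2*c + 1/4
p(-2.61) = 4.91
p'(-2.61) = -4.97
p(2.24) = 4.33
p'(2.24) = 4.73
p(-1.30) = 0.12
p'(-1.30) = -2.35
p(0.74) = -0.52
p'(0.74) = 1.73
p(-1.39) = 0.33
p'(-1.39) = -2.53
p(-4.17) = 15.10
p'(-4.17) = -8.09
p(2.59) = 6.11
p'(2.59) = 5.43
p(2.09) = 3.64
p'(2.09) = 4.43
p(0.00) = -1.25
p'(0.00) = 0.25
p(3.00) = 8.50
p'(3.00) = 6.25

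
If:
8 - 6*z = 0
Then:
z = 4/3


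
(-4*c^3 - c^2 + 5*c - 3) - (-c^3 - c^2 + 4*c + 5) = -3*c^3 + c - 8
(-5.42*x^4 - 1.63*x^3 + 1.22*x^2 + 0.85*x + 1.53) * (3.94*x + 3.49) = -21.3548*x^5 - 25.338*x^4 - 0.8819*x^3 + 7.6068*x^2 + 8.9947*x + 5.3397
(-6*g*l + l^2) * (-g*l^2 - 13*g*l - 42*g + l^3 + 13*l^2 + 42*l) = 6*g^2*l^3 + 78*g^2*l^2 + 252*g^2*l - 7*g*l^4 - 91*g*l^3 - 294*g*l^2 + l^5 + 13*l^4 + 42*l^3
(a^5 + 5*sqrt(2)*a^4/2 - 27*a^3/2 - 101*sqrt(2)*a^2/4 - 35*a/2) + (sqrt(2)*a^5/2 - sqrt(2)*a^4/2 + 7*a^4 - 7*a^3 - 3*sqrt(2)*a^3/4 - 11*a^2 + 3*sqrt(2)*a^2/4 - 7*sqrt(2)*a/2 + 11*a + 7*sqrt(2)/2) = sqrt(2)*a^5/2 + a^5 + 2*sqrt(2)*a^4 + 7*a^4 - 41*a^3/2 - 3*sqrt(2)*a^3/4 - 49*sqrt(2)*a^2/2 - 11*a^2 - 13*a/2 - 7*sqrt(2)*a/2 + 7*sqrt(2)/2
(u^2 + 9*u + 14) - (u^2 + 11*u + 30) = -2*u - 16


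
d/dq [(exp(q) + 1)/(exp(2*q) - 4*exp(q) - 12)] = (-2*(exp(q) - 2)*(exp(q) + 1) + exp(2*q) - 4*exp(q) - 12)*exp(q)/(-exp(2*q) + 4*exp(q) + 12)^2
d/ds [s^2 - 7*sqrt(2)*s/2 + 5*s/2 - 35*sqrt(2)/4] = 2*s - 7*sqrt(2)/2 + 5/2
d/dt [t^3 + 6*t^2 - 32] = 3*t*(t + 4)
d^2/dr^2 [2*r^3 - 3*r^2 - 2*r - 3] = 12*r - 6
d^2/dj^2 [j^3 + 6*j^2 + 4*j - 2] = 6*j + 12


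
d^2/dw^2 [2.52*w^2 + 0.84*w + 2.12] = 5.04000000000000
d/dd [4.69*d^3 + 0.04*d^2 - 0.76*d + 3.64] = 14.07*d^2 + 0.08*d - 0.76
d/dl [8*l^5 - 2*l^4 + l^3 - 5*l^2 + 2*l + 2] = 40*l^4 - 8*l^3 + 3*l^2 - 10*l + 2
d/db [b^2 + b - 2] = 2*b + 1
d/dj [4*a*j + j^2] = 4*a + 2*j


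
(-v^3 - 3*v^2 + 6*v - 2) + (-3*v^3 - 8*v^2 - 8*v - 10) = -4*v^3 - 11*v^2 - 2*v - 12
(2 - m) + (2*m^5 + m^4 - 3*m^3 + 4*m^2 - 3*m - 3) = 2*m^5 + m^4 - 3*m^3 + 4*m^2 - 4*m - 1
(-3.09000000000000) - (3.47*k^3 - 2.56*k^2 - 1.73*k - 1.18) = -3.47*k^3 + 2.56*k^2 + 1.73*k - 1.91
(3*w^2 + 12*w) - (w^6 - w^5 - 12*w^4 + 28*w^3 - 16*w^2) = -w^6 + w^5 + 12*w^4 - 28*w^3 + 19*w^2 + 12*w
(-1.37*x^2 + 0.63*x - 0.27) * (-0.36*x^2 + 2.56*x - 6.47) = 0.4932*x^4 - 3.734*x^3 + 10.5739*x^2 - 4.7673*x + 1.7469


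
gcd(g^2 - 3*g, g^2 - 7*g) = g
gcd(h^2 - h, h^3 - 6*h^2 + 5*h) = h^2 - h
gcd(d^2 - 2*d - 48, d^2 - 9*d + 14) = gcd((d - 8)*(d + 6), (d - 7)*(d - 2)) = 1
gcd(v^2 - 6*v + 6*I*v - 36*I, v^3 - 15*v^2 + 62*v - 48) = v - 6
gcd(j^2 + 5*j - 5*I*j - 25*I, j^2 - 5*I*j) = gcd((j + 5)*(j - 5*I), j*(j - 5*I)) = j - 5*I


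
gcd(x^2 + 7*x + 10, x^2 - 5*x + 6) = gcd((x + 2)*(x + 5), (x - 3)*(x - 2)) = 1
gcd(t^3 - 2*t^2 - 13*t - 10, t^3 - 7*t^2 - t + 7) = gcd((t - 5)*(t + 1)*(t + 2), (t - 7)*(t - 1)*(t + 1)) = t + 1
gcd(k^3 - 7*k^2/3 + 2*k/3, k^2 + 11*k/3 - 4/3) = k - 1/3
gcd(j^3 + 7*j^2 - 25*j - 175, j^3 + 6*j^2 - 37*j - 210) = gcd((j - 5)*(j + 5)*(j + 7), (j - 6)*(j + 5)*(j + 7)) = j^2 + 12*j + 35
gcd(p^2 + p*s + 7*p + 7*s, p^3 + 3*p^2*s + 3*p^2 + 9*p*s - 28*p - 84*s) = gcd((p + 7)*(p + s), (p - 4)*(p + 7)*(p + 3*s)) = p + 7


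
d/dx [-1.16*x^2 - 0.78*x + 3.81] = -2.32*x - 0.78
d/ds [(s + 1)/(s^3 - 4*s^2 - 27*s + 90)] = (s^3 - 4*s^2 - 27*s + (s + 1)*(-3*s^2 + 8*s + 27) + 90)/(s^3 - 4*s^2 - 27*s + 90)^2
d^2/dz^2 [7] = 0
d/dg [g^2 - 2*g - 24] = 2*g - 2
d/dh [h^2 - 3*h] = 2*h - 3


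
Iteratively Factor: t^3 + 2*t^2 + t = (t)*(t^2 + 2*t + 1) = t*(t + 1)*(t + 1)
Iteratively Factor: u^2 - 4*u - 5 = (u - 5)*(u + 1)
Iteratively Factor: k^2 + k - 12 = (k - 3)*(k + 4)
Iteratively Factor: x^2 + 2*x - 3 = (x + 3)*(x - 1)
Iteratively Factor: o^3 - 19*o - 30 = (o + 3)*(o^2 - 3*o - 10) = (o - 5)*(o + 3)*(o + 2)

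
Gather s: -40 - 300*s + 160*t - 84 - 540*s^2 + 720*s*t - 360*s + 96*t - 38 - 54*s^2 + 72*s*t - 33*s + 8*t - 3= -594*s^2 + s*(792*t - 693) + 264*t - 165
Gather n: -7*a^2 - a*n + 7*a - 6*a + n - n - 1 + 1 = -7*a^2 - a*n + a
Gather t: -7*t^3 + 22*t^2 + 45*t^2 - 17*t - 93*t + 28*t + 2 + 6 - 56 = -7*t^3 + 67*t^2 - 82*t - 48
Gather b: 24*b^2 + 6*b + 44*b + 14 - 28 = 24*b^2 + 50*b - 14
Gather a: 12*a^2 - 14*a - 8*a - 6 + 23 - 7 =12*a^2 - 22*a + 10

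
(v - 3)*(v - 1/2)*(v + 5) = v^3 + 3*v^2/2 - 16*v + 15/2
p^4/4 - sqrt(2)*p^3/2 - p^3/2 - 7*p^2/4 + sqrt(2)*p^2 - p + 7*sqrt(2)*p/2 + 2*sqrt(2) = (p/2 + 1/2)^2*(p - 4)*(p - 2*sqrt(2))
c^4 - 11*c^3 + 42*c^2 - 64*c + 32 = (c - 4)^2*(c - 2)*(c - 1)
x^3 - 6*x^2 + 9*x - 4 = (x - 4)*(x - 1)^2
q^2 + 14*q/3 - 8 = (q - 4/3)*(q + 6)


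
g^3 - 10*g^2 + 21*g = g*(g - 7)*(g - 3)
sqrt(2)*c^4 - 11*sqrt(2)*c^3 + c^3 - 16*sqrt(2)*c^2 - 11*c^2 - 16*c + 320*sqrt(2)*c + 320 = (c - 8)^2*(c + 5)*(sqrt(2)*c + 1)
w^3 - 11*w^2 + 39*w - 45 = (w - 5)*(w - 3)^2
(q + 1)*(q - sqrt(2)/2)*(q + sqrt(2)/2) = q^3 + q^2 - q/2 - 1/2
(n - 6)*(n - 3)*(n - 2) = n^3 - 11*n^2 + 36*n - 36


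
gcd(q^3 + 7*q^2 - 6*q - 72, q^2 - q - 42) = q + 6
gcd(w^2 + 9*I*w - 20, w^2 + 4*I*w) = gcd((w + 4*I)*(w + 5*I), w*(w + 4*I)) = w + 4*I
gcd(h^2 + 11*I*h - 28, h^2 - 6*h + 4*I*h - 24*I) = h + 4*I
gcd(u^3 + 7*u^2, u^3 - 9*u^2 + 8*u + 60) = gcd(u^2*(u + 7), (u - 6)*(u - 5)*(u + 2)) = 1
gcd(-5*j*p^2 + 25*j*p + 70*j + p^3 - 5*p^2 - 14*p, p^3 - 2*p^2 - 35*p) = p - 7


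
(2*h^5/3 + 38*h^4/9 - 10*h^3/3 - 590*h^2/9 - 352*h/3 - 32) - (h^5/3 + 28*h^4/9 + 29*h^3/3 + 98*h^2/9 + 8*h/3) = h^5/3 + 10*h^4/9 - 13*h^3 - 688*h^2/9 - 120*h - 32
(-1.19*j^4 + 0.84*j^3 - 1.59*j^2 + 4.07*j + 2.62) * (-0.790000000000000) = 0.9401*j^4 - 0.6636*j^3 + 1.2561*j^2 - 3.2153*j - 2.0698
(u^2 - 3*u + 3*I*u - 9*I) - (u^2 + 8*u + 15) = -11*u + 3*I*u - 15 - 9*I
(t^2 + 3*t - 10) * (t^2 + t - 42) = t^4 + 4*t^3 - 49*t^2 - 136*t + 420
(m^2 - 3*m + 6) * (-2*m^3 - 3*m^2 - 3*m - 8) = -2*m^5 + 3*m^4 - 6*m^3 - 17*m^2 + 6*m - 48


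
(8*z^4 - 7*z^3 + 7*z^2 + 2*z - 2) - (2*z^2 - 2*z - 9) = 8*z^4 - 7*z^3 + 5*z^2 + 4*z + 7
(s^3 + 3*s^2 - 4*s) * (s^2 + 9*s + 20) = s^5 + 12*s^4 + 43*s^3 + 24*s^2 - 80*s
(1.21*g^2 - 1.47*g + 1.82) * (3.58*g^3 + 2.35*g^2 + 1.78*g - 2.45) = 4.3318*g^5 - 2.4191*g^4 + 5.2149*g^3 - 1.3041*g^2 + 6.8411*g - 4.459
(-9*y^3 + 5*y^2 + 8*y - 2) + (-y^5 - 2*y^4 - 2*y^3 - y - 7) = -y^5 - 2*y^4 - 11*y^3 + 5*y^2 + 7*y - 9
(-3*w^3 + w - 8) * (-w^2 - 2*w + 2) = 3*w^5 + 6*w^4 - 7*w^3 + 6*w^2 + 18*w - 16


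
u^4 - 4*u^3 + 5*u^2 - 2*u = u*(u - 2)*(u - 1)^2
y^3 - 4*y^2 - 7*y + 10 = (y - 5)*(y - 1)*(y + 2)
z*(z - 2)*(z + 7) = z^3 + 5*z^2 - 14*z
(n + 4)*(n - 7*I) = n^2 + 4*n - 7*I*n - 28*I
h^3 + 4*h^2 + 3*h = h*(h + 1)*(h + 3)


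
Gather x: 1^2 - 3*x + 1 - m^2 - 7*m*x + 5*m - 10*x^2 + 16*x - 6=-m^2 + 5*m - 10*x^2 + x*(13 - 7*m) - 4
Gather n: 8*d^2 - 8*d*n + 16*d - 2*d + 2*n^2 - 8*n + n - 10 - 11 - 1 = 8*d^2 + 14*d + 2*n^2 + n*(-8*d - 7) - 22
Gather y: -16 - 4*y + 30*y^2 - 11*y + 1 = 30*y^2 - 15*y - 15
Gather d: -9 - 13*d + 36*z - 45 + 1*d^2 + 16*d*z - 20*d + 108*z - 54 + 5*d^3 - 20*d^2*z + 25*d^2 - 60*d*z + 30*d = 5*d^3 + d^2*(26 - 20*z) + d*(-44*z - 3) + 144*z - 108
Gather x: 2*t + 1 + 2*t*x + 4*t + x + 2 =6*t + x*(2*t + 1) + 3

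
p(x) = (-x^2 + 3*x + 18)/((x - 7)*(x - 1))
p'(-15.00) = 0.02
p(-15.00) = -0.72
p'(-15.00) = 0.02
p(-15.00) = -0.72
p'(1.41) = 19.88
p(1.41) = -8.83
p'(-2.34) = 0.32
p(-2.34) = 0.18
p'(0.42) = 9.95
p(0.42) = 5.00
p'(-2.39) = 0.31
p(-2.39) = 0.16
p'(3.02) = 0.92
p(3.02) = -2.23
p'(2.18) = 2.47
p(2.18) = -3.48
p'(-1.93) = 0.41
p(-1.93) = 0.32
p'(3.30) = 0.75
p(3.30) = -2.00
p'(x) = (3 - 2*x)/((x - 7)*(x - 1)) - (-x^2 + 3*x + 18)/((x - 7)*(x - 1)^2) - (-x^2 + 3*x + 18)/((x - 7)^2*(x - 1))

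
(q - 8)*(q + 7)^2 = q^3 + 6*q^2 - 63*q - 392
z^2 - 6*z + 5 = (z - 5)*(z - 1)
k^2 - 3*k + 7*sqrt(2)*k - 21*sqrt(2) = (k - 3)*(k + 7*sqrt(2))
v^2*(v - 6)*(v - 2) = v^4 - 8*v^3 + 12*v^2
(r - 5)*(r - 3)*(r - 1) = r^3 - 9*r^2 + 23*r - 15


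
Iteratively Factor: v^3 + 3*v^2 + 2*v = (v)*(v^2 + 3*v + 2) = v*(v + 2)*(v + 1)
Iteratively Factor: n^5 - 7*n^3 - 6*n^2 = (n - 3)*(n^4 + 3*n^3 + 2*n^2) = (n - 3)*(n + 2)*(n^3 + n^2) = (n - 3)*(n + 1)*(n + 2)*(n^2) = n*(n - 3)*(n + 1)*(n + 2)*(n)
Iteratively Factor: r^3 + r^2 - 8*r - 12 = (r + 2)*(r^2 - r - 6) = (r + 2)^2*(r - 3)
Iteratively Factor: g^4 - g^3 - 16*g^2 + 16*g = (g - 4)*(g^3 + 3*g^2 - 4*g) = (g - 4)*(g + 4)*(g^2 - g) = g*(g - 4)*(g + 4)*(g - 1)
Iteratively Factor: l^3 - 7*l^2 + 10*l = (l - 5)*(l^2 - 2*l) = (l - 5)*(l - 2)*(l)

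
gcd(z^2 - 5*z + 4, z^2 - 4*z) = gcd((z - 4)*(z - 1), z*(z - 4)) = z - 4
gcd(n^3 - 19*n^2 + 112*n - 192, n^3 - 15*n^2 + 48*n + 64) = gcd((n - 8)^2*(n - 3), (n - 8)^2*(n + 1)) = n^2 - 16*n + 64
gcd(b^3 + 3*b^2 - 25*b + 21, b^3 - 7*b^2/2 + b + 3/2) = b^2 - 4*b + 3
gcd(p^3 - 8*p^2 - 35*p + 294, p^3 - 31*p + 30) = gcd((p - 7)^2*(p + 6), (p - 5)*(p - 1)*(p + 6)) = p + 6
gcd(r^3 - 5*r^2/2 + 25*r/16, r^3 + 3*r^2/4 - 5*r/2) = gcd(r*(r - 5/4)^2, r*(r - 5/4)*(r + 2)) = r^2 - 5*r/4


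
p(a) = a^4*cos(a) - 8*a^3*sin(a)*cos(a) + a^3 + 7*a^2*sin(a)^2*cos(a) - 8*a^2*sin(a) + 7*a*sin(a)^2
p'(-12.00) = -12597.48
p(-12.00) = 21632.09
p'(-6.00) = -10.99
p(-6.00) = 1427.12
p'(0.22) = -0.01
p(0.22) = -0.00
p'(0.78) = -2.36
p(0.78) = -0.39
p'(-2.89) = 276.67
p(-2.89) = -33.27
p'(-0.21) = -0.01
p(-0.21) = 0.00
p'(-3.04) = 397.85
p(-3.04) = -83.77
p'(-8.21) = 1701.89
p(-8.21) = -380.20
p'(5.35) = 1713.99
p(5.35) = 1511.94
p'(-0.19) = -0.01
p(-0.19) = 0.00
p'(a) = -a^4*sin(a) + 8*a^3*sin(a)^2 - 8*a^3*cos(a)^2 + 4*a^3*cos(a) - 7*a^2*sin(a)^3 + 14*a^2*sin(a)*cos(a)^2 - 24*a^2*sin(a)*cos(a) - 8*a^2*cos(a) + 3*a^2 + 14*a*sin(a)^2*cos(a) + 14*a*sin(a)*cos(a) - 16*a*sin(a) + 7*sin(a)^2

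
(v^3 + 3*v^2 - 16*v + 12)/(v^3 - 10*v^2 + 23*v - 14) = (v + 6)/(v - 7)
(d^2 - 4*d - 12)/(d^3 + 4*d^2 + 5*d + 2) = (d - 6)/(d^2 + 2*d + 1)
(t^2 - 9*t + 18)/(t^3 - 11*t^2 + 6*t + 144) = (t - 3)/(t^2 - 5*t - 24)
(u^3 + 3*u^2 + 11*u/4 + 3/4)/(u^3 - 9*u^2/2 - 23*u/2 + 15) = (4*u^3 + 12*u^2 + 11*u + 3)/(2*(2*u^3 - 9*u^2 - 23*u + 30))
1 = 1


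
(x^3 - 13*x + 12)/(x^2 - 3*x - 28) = (x^2 - 4*x + 3)/(x - 7)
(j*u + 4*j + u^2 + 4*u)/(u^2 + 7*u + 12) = (j + u)/(u + 3)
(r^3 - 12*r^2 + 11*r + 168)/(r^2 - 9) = (r^2 - 15*r + 56)/(r - 3)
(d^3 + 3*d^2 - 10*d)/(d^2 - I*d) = (d^2 + 3*d - 10)/(d - I)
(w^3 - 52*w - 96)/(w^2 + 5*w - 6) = (w^2 - 6*w - 16)/(w - 1)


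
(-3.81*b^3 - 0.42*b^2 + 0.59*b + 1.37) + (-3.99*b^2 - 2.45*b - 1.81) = -3.81*b^3 - 4.41*b^2 - 1.86*b - 0.44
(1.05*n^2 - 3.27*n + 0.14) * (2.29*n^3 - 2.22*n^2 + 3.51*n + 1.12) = 2.4045*n^5 - 9.8193*n^4 + 11.2655*n^3 - 10.6125*n^2 - 3.171*n + 0.1568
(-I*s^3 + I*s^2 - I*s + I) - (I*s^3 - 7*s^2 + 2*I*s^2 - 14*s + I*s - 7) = -2*I*s^3 + 7*s^2 - I*s^2 + 14*s - 2*I*s + 7 + I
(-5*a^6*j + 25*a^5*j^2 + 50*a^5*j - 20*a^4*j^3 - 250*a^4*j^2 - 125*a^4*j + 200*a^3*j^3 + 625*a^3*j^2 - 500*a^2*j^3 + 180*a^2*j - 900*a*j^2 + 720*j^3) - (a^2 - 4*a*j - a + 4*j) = -5*a^6*j + 25*a^5*j^2 + 50*a^5*j - 20*a^4*j^3 - 250*a^4*j^2 - 125*a^4*j + 200*a^3*j^3 + 625*a^3*j^2 - 500*a^2*j^3 + 180*a^2*j - a^2 - 900*a*j^2 + 4*a*j + a + 720*j^3 - 4*j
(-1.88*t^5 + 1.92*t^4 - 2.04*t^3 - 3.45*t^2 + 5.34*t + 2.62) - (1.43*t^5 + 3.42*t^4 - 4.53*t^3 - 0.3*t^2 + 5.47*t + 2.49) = -3.31*t^5 - 1.5*t^4 + 2.49*t^3 - 3.15*t^2 - 0.13*t + 0.13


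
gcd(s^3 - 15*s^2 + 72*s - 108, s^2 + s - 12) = s - 3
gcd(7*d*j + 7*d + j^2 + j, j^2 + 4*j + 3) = j + 1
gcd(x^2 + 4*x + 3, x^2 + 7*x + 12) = x + 3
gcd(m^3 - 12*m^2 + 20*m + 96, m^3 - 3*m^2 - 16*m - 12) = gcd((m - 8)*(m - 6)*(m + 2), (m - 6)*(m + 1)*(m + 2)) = m^2 - 4*m - 12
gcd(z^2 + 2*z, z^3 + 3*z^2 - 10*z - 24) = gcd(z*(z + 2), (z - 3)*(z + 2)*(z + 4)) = z + 2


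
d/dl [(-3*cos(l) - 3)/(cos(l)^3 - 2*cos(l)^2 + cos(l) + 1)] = 3*(5*cos(l) - cos(2*l) - cos(3*l) - 1)*sin(l)/(2*(cos(l)^3 - 2*cos(l)^2 + cos(l) + 1)^2)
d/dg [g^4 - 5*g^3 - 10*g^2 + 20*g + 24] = 4*g^3 - 15*g^2 - 20*g + 20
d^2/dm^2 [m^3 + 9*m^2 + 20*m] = 6*m + 18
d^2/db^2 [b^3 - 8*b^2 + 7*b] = 6*b - 16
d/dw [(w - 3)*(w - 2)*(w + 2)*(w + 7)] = 4*w^3 + 12*w^2 - 50*w - 16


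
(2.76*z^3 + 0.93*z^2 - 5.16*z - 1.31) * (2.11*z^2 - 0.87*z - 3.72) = 5.8236*z^5 - 0.4389*z^4 - 21.9639*z^3 - 1.7345*z^2 + 20.3349*z + 4.8732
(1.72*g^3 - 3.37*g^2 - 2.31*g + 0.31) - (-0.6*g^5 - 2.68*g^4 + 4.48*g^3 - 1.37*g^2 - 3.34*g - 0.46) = 0.6*g^5 + 2.68*g^4 - 2.76*g^3 - 2.0*g^2 + 1.03*g + 0.77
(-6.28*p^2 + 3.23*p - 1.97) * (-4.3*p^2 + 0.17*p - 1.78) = 27.004*p^4 - 14.9566*p^3 + 20.1985*p^2 - 6.0843*p + 3.5066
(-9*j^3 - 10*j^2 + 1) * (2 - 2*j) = 18*j^4 + 2*j^3 - 20*j^2 - 2*j + 2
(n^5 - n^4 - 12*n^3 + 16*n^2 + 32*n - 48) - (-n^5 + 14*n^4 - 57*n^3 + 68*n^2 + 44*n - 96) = 2*n^5 - 15*n^4 + 45*n^3 - 52*n^2 - 12*n + 48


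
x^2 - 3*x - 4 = (x - 4)*(x + 1)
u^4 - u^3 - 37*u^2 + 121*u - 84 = (u - 4)*(u - 3)*(u - 1)*(u + 7)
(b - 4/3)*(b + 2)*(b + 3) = b^3 + 11*b^2/3 - 2*b/3 - 8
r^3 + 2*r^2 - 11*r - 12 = (r - 3)*(r + 1)*(r + 4)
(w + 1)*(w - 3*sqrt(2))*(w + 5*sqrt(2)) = w^3 + w^2 + 2*sqrt(2)*w^2 - 30*w + 2*sqrt(2)*w - 30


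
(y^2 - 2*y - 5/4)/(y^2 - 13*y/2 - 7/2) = (y - 5/2)/(y - 7)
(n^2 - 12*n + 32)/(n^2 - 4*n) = (n - 8)/n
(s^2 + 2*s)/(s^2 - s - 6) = s/(s - 3)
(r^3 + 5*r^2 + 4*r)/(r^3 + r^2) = (r + 4)/r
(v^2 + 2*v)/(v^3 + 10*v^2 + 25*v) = (v + 2)/(v^2 + 10*v + 25)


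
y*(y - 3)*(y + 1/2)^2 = y^4 - 2*y^3 - 11*y^2/4 - 3*y/4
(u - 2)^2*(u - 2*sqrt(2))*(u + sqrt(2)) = u^4 - 4*u^3 - sqrt(2)*u^3 + 4*sqrt(2)*u^2 - 4*sqrt(2)*u + 16*u - 16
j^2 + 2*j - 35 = (j - 5)*(j + 7)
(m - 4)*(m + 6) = m^2 + 2*m - 24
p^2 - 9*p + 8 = (p - 8)*(p - 1)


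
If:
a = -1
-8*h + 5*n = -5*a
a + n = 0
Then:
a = -1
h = 0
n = 1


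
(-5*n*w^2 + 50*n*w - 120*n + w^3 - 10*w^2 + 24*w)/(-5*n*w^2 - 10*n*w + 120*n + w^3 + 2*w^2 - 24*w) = (w - 6)/(w + 6)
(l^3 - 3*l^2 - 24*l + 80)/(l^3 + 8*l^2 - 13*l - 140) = (l - 4)/(l + 7)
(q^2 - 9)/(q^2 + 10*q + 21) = (q - 3)/(q + 7)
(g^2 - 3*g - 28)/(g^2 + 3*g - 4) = (g - 7)/(g - 1)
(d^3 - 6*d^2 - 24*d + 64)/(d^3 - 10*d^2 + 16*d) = (d + 4)/d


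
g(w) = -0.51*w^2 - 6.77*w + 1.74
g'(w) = -1.02*w - 6.77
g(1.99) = -13.75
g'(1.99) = -8.80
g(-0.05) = 2.08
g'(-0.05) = -6.72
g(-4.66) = 22.21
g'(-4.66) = -2.02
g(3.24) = -25.55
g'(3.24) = -10.07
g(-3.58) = 19.44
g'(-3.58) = -3.12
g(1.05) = -5.93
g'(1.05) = -7.84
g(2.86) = -21.79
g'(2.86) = -9.69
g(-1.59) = 11.21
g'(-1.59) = -5.15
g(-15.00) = -11.46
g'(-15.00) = 8.53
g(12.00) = -152.94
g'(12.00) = -19.01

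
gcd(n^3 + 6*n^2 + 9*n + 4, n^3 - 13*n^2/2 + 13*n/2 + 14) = n + 1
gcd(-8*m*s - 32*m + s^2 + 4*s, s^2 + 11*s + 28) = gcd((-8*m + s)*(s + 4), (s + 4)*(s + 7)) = s + 4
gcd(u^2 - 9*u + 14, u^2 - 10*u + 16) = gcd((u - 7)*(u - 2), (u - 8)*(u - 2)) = u - 2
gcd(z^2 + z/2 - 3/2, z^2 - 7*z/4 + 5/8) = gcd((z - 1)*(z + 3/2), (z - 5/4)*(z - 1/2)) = 1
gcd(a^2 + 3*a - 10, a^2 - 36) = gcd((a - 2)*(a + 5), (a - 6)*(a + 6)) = 1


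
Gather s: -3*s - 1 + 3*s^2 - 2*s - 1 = 3*s^2 - 5*s - 2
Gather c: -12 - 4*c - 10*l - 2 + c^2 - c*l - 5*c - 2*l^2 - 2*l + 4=c^2 + c*(-l - 9) - 2*l^2 - 12*l - 10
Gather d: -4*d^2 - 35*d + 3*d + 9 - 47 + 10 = -4*d^2 - 32*d - 28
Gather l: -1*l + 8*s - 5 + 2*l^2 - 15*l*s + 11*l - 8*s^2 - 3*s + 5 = 2*l^2 + l*(10 - 15*s) - 8*s^2 + 5*s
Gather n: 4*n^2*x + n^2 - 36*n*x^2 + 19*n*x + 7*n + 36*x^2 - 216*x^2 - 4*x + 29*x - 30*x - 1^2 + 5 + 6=n^2*(4*x + 1) + n*(-36*x^2 + 19*x + 7) - 180*x^2 - 5*x + 10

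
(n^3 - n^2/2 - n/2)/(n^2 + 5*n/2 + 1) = n*(n - 1)/(n + 2)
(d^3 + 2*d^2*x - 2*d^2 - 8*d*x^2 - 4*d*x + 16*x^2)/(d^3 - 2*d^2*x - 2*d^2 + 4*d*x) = (d + 4*x)/d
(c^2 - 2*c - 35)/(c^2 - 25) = (c - 7)/(c - 5)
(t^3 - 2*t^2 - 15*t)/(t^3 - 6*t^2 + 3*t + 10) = t*(t + 3)/(t^2 - t - 2)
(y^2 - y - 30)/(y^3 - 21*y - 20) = (-y^2 + y + 30)/(-y^3 + 21*y + 20)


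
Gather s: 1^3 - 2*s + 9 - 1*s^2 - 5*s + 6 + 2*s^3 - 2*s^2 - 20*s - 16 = 2*s^3 - 3*s^2 - 27*s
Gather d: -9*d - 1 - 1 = -9*d - 2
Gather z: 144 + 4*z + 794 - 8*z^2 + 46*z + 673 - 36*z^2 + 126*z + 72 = -44*z^2 + 176*z + 1683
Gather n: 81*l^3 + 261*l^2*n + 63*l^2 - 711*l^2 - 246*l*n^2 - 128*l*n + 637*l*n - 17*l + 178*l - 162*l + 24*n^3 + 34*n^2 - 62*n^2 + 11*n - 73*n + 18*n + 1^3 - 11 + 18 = 81*l^3 - 648*l^2 - l + 24*n^3 + n^2*(-246*l - 28) + n*(261*l^2 + 509*l - 44) + 8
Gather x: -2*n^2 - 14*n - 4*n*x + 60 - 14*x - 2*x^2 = -2*n^2 - 14*n - 2*x^2 + x*(-4*n - 14) + 60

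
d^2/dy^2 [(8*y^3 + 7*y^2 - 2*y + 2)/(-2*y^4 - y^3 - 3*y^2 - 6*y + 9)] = 2*(-32*y^9 - 84*y^8 + 150*y^7 + 683*y^6 - 1098*y^5 - 1992*y^4 - 549*y^3 + 531*y^2 - 1944*y - 585)/(8*y^12 + 12*y^11 + 42*y^10 + 109*y^9 + 27*y^8 + 153*y^7 - 540*y^5 + 243*y^4 - 513*y^3 - 243*y^2 + 1458*y - 729)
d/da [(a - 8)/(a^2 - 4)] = (a^2 - 2*a*(a - 8) - 4)/(a^2 - 4)^2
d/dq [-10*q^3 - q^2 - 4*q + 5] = -30*q^2 - 2*q - 4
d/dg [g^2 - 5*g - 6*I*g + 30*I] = 2*g - 5 - 6*I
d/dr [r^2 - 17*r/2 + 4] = 2*r - 17/2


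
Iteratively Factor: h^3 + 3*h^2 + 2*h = (h + 2)*(h^2 + h) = (h + 1)*(h + 2)*(h)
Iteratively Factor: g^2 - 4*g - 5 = (g - 5)*(g + 1)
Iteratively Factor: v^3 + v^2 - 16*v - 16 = (v + 4)*(v^2 - 3*v - 4) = (v + 1)*(v + 4)*(v - 4)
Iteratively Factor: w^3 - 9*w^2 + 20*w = (w)*(w^2 - 9*w + 20) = w*(w - 4)*(w - 5)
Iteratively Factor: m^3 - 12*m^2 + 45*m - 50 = (m - 5)*(m^2 - 7*m + 10) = (m - 5)*(m - 2)*(m - 5)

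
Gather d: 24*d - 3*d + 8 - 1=21*d + 7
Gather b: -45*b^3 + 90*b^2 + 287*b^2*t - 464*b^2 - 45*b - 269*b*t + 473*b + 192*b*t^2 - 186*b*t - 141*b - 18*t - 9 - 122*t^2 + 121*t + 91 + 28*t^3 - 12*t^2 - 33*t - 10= -45*b^3 + b^2*(287*t - 374) + b*(192*t^2 - 455*t + 287) + 28*t^3 - 134*t^2 + 70*t + 72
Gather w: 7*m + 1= 7*m + 1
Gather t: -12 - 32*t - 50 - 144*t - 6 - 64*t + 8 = -240*t - 60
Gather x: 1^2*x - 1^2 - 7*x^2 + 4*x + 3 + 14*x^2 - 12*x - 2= 7*x^2 - 7*x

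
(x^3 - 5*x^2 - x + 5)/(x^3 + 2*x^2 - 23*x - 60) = (x^2 - 1)/(x^2 + 7*x + 12)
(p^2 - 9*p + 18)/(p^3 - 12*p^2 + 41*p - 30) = (p - 3)/(p^2 - 6*p + 5)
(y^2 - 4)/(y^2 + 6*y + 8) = (y - 2)/(y + 4)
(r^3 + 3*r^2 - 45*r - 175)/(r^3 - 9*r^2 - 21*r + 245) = (r + 5)/(r - 7)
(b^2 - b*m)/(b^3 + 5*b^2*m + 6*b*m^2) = (b - m)/(b^2 + 5*b*m + 6*m^2)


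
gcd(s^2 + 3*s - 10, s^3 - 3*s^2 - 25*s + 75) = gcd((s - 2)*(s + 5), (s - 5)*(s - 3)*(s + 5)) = s + 5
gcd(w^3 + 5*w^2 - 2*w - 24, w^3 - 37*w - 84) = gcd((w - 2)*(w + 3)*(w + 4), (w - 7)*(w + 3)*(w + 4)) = w^2 + 7*w + 12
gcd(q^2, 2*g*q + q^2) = q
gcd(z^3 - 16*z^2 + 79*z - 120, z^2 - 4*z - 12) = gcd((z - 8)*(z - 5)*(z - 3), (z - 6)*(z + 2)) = 1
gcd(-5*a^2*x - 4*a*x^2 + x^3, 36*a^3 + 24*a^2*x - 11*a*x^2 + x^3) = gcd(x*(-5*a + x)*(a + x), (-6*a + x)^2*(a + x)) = a + x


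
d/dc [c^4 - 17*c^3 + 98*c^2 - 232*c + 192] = 4*c^3 - 51*c^2 + 196*c - 232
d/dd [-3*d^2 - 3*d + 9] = -6*d - 3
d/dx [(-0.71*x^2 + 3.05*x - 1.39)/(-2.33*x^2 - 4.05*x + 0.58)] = (9.982*x^2 - 7.301*x - 3.8605)/(5.4289*x^4 + 18.873*x^3 + 13.6997*x^2 - 4.698*x + 0.3364)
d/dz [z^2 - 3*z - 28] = 2*z - 3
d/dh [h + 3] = 1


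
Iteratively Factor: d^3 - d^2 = (d)*(d^2 - d) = d*(d - 1)*(d)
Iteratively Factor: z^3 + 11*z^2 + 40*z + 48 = (z + 4)*(z^2 + 7*z + 12) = (z + 4)^2*(z + 3)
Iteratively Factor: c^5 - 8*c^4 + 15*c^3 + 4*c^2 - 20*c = (c + 1)*(c^4 - 9*c^3 + 24*c^2 - 20*c) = (c - 5)*(c + 1)*(c^3 - 4*c^2 + 4*c) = (c - 5)*(c - 2)*(c + 1)*(c^2 - 2*c) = (c - 5)*(c - 2)^2*(c + 1)*(c)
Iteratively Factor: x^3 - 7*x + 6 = (x - 1)*(x^2 + x - 6) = (x - 2)*(x - 1)*(x + 3)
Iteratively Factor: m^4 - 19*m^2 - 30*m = (m + 2)*(m^3 - 2*m^2 - 15*m) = (m - 5)*(m + 2)*(m^2 + 3*m) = m*(m - 5)*(m + 2)*(m + 3)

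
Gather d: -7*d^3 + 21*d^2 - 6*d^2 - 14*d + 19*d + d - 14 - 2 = -7*d^3 + 15*d^2 + 6*d - 16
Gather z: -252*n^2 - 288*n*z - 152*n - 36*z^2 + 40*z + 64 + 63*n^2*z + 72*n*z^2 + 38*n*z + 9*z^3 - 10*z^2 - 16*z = -252*n^2 - 152*n + 9*z^3 + z^2*(72*n - 46) + z*(63*n^2 - 250*n + 24) + 64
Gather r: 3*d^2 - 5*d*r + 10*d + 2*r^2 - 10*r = 3*d^2 + 10*d + 2*r^2 + r*(-5*d - 10)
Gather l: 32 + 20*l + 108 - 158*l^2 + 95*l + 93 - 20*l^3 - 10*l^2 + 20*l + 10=-20*l^3 - 168*l^2 + 135*l + 243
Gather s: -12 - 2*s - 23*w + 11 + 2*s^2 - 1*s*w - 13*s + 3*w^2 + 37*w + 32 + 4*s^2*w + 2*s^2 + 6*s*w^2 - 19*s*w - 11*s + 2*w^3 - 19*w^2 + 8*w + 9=s^2*(4*w + 4) + s*(6*w^2 - 20*w - 26) + 2*w^3 - 16*w^2 + 22*w + 40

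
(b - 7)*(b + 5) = b^2 - 2*b - 35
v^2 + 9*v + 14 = (v + 2)*(v + 7)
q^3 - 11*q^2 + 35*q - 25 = (q - 5)^2*(q - 1)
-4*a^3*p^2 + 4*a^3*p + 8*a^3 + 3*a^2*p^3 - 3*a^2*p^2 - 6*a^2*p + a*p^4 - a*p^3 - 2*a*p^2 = (-a + p)*(4*a + p)*(p - 2)*(a*p + a)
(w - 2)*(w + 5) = w^2 + 3*w - 10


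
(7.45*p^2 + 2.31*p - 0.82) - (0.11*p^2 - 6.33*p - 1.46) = 7.34*p^2 + 8.64*p + 0.64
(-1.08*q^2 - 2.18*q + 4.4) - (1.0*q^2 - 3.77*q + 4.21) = -2.08*q^2 + 1.59*q + 0.19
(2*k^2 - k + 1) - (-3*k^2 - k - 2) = 5*k^2 + 3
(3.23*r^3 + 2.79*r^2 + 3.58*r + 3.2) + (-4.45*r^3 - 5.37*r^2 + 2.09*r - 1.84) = -1.22*r^3 - 2.58*r^2 + 5.67*r + 1.36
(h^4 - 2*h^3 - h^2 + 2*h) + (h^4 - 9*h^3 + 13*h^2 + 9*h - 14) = 2*h^4 - 11*h^3 + 12*h^2 + 11*h - 14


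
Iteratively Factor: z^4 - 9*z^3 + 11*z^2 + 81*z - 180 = (z - 4)*(z^3 - 5*z^2 - 9*z + 45) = (z - 5)*(z - 4)*(z^2 - 9) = (z - 5)*(z - 4)*(z + 3)*(z - 3)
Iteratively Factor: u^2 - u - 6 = (u + 2)*(u - 3)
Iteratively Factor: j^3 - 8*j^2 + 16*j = (j)*(j^2 - 8*j + 16) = j*(j - 4)*(j - 4)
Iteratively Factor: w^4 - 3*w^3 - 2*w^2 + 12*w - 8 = (w - 2)*(w^3 - w^2 - 4*w + 4) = (w - 2)^2*(w^2 + w - 2) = (w - 2)^2*(w + 2)*(w - 1)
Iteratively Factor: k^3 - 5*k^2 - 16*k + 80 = (k - 5)*(k^2 - 16) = (k - 5)*(k - 4)*(k + 4)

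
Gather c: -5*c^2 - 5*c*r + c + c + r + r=-5*c^2 + c*(2 - 5*r) + 2*r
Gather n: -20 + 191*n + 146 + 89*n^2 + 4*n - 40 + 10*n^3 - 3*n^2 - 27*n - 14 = 10*n^3 + 86*n^2 + 168*n + 72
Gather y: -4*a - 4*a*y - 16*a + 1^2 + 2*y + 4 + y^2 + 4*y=-20*a + y^2 + y*(6 - 4*a) + 5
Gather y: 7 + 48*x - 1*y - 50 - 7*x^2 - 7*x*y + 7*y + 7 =-7*x^2 + 48*x + y*(6 - 7*x) - 36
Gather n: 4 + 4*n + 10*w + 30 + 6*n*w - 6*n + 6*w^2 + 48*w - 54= n*(6*w - 2) + 6*w^2 + 58*w - 20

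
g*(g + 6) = g^2 + 6*g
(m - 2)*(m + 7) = m^2 + 5*m - 14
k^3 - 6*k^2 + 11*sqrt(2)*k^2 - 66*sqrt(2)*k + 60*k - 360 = (k - 6)*(k + 5*sqrt(2))*(k + 6*sqrt(2))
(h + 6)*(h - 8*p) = h^2 - 8*h*p + 6*h - 48*p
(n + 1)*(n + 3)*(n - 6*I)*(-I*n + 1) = -I*n^4 - 5*n^3 - 4*I*n^3 - 20*n^2 - 9*I*n^2 - 15*n - 24*I*n - 18*I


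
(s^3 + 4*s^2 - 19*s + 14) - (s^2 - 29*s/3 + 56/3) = s^3 + 3*s^2 - 28*s/3 - 14/3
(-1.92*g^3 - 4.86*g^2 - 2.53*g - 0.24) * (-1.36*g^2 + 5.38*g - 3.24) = 2.6112*g^5 - 3.72*g^4 - 16.4852*g^3 + 2.4614*g^2 + 6.906*g + 0.7776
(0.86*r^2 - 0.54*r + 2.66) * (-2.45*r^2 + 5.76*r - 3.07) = -2.107*r^4 + 6.2766*r^3 - 12.2676*r^2 + 16.9794*r - 8.1662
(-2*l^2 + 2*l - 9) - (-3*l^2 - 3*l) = l^2 + 5*l - 9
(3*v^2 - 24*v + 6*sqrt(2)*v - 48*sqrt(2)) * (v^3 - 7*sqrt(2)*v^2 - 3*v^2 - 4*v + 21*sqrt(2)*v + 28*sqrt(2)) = 3*v^5 - 33*v^4 - 15*sqrt(2)*v^4 - 24*v^3 + 165*sqrt(2)*v^3 - 300*sqrt(2)*v^2 + 1020*v^2 - 1680*v - 480*sqrt(2)*v - 2688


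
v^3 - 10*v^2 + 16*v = v*(v - 8)*(v - 2)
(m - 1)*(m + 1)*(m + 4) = m^3 + 4*m^2 - m - 4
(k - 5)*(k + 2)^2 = k^3 - k^2 - 16*k - 20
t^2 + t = t*(t + 1)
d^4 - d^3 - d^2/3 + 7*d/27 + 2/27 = (d - 1)*(d - 2/3)*(d + 1/3)^2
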